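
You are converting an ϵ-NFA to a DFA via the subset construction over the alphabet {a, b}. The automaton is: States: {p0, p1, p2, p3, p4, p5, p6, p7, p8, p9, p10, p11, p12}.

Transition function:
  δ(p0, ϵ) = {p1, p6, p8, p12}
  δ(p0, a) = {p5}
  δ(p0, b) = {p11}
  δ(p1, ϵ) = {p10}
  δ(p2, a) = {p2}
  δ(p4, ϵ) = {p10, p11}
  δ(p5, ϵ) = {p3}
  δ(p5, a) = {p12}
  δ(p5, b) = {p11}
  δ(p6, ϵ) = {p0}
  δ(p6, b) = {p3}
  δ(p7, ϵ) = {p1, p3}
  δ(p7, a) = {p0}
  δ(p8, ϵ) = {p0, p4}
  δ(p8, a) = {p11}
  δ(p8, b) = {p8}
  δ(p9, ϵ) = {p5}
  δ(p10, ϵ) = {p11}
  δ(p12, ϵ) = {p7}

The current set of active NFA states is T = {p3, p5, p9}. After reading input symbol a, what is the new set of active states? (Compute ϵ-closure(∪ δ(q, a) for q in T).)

{p1, p3, p7, p10, p11, p12}

p5 on a → {p12}.
No a-transition from p3, p9.
Union after reading a: {p12}.
Now take the ϵ-closure:
From p12 via ϵ: add p7.
From p7 via ϵ: add p1, p3.
From p1 via ϵ: add p10.
From p10 via ϵ: add p11.
No new states can be added; the closed set is {p1, p3, p7, p10, p11, p12}.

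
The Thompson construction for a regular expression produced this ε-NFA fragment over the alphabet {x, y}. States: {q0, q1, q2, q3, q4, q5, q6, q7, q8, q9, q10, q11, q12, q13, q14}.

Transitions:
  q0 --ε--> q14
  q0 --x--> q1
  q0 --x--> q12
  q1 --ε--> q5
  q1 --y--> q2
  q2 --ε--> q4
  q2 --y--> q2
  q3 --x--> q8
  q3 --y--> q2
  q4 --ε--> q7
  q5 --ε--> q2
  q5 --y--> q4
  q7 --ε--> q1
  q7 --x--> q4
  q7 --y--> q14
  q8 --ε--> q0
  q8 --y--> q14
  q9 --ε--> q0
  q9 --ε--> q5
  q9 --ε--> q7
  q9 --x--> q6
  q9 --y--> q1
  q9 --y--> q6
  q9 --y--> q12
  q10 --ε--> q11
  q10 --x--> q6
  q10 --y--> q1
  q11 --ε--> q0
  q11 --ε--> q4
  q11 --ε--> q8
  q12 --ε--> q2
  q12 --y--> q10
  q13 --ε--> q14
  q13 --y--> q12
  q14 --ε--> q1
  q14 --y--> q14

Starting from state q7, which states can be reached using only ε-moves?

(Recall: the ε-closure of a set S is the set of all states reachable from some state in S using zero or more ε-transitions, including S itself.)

{q1, q2, q4, q5, q7}

Start with {q7}.
From q7 via ε: add q1.
From q1 via ε: add q5.
From q5 via ε: add q2.
From q2 via ε: add q4.
No new states can be added; the closed set is {q1, q2, q4, q5, q7}.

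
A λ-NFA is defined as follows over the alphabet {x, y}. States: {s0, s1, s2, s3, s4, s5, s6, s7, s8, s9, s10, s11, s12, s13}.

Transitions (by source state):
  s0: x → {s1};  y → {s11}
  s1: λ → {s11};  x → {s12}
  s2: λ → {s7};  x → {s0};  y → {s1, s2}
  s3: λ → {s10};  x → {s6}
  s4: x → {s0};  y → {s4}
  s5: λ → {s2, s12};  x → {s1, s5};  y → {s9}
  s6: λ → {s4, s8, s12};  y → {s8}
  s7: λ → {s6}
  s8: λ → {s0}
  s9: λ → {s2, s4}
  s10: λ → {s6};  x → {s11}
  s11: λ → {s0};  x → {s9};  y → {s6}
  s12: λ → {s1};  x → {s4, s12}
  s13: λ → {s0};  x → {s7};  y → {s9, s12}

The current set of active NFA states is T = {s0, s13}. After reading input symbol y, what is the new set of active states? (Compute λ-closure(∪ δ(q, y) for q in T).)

s0 on y → {s11}.
s13 on y → {s9, s12}.
Union after reading y: {s9, s11, s12}.
Now take the λ-closure:
From s9 via λ: add s2, s4.
From s11 via λ: add s0.
From s12 via λ: add s1.
From s2 via λ: add s7.
From s7 via λ: add s6.
From s6 via λ: add s8.
No new states can be added; the closed set is {s0, s1, s2, s4, s6, s7, s8, s9, s11, s12}.

{s0, s1, s2, s4, s6, s7, s8, s9, s11, s12}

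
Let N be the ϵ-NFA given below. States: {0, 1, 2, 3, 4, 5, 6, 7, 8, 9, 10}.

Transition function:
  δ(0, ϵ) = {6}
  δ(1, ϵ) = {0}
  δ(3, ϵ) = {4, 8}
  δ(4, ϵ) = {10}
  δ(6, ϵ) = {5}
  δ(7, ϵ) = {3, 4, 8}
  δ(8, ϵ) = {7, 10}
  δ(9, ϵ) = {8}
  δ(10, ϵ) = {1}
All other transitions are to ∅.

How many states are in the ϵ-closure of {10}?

Start with {10}.
From 10 via ϵ: add 1.
From 1 via ϵ: add 0.
From 0 via ϵ: add 6.
From 6 via ϵ: add 5.
ϵ-closure = {0, 1, 5, 6, 10}, which has 5 states.

5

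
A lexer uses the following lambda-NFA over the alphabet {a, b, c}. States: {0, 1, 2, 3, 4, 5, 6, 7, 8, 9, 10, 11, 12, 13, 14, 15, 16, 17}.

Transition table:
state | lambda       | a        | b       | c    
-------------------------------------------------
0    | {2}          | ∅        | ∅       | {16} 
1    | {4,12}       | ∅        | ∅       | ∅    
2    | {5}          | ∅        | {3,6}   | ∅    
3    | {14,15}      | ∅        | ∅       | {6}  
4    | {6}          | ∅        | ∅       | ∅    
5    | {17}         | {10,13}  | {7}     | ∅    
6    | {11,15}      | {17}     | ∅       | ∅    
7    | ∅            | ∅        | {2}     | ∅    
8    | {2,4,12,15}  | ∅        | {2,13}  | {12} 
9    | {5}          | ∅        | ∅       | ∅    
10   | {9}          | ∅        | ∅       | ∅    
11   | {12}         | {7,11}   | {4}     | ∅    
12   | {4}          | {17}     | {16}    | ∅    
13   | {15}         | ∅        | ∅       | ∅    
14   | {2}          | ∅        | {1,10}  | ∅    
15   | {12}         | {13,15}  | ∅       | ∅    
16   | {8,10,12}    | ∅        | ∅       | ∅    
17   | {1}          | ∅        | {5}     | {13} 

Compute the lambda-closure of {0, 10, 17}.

{0, 1, 2, 4, 5, 6, 9, 10, 11, 12, 15, 17}

Start with {0, 10, 17}.
From 0 via lambda: add 2.
From 10 via lambda: add 9.
From 17 via lambda: add 1.
From 1 via lambda: add 4, 12.
From 2 via lambda: add 5.
From 4 via lambda: add 6.
From 6 via lambda: add 11, 15.
No new states can be added; the closed set is {0, 1, 2, 4, 5, 6, 9, 10, 11, 12, 15, 17}.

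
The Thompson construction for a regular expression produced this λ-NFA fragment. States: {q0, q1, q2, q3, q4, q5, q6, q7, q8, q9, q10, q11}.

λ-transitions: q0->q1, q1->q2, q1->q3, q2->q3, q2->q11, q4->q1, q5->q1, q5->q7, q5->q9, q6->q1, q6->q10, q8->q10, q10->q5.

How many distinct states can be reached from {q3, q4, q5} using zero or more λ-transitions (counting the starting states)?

Start with {q3, q4, q5}.
From q4 via λ: add q1.
From q5 via λ: add q7, q9.
From q1 via λ: add q2.
From q2 via λ: add q11.
λ-closure = {q1, q2, q3, q4, q5, q7, q9, q11}, which has 8 states.

8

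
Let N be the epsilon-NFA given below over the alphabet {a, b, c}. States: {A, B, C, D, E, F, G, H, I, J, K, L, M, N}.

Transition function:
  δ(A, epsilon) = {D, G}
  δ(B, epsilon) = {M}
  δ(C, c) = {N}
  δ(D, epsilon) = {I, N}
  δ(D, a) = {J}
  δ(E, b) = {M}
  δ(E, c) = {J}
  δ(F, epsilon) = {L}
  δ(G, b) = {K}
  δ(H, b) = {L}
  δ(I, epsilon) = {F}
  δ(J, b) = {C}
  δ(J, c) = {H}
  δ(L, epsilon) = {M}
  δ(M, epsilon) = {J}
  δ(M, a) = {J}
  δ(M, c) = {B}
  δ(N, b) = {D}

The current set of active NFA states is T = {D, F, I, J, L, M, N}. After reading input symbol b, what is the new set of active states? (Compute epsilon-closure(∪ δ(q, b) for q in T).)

{C, D, F, I, J, L, M, N}

J on b → {C}.
N on b → {D}.
No b-transition from D, F, I, L, M.
Union after reading b: {C, D}.
Now take the epsilon-closure:
From D via epsilon: add I, N.
From I via epsilon: add F.
From F via epsilon: add L.
From L via epsilon: add M.
From M via epsilon: add J.
No new states can be added; the closed set is {C, D, F, I, J, L, M, N}.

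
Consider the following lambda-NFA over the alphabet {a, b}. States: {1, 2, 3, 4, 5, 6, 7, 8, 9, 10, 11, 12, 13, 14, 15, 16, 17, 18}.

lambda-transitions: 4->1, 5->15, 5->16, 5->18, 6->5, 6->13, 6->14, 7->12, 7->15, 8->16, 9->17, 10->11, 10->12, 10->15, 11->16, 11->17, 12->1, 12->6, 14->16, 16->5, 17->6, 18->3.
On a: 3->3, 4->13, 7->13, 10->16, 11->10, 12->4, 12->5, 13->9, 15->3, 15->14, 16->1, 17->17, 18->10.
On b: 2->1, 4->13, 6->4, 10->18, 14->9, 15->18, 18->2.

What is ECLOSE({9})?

Start with {9}.
From 9 via lambda: add 17.
From 17 via lambda: add 6.
From 6 via lambda: add 5, 13, 14.
From 5 via lambda: add 15, 16, 18.
From 18 via lambda: add 3.
No new states can be added; the closed set is {3, 5, 6, 9, 13, 14, 15, 16, 17, 18}.

{3, 5, 6, 9, 13, 14, 15, 16, 17, 18}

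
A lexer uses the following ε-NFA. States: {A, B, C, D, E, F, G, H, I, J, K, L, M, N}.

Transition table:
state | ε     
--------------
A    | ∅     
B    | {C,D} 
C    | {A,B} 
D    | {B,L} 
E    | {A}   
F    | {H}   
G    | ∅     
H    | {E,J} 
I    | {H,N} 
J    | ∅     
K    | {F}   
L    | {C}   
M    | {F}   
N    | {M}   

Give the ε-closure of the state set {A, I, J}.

Start with {A, I, J}.
From I via ε: add H, N.
From H via ε: add E.
From N via ε: add M.
From M via ε: add F.
No new states can be added; the closed set is {A, E, F, H, I, J, M, N}.

{A, E, F, H, I, J, M, N}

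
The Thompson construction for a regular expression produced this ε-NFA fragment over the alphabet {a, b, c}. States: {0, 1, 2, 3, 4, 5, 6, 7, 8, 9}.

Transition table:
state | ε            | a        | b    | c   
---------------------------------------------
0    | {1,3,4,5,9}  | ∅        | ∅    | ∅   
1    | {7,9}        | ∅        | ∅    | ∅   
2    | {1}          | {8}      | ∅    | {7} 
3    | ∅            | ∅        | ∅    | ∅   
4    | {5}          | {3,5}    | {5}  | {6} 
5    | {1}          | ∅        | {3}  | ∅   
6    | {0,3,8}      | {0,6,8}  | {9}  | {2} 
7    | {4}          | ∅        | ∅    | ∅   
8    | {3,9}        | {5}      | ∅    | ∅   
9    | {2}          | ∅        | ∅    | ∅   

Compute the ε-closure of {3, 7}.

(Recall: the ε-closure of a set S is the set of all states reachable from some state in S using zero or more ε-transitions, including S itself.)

Start with {3, 7}.
From 7 via ε: add 4.
From 4 via ε: add 5.
From 5 via ε: add 1.
From 1 via ε: add 9.
From 9 via ε: add 2.
No new states can be added; the closed set is {1, 2, 3, 4, 5, 7, 9}.

{1, 2, 3, 4, 5, 7, 9}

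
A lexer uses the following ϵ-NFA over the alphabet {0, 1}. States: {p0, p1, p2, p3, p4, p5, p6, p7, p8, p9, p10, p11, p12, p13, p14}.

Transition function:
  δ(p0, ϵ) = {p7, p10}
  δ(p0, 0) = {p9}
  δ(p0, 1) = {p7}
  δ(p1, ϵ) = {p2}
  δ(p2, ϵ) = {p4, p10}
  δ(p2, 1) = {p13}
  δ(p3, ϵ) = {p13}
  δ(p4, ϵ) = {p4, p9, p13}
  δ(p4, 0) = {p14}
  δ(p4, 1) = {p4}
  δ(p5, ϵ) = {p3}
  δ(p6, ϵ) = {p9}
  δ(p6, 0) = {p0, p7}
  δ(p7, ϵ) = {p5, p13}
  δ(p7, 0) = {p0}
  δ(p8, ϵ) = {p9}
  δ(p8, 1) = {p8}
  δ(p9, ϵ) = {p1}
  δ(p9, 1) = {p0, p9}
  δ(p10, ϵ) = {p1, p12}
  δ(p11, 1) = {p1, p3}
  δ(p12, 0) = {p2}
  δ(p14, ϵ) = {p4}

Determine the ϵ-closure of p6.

Start with {p6}.
From p6 via ϵ: add p9.
From p9 via ϵ: add p1.
From p1 via ϵ: add p2.
From p2 via ϵ: add p4, p10.
From p4 via ϵ: add p13.
From p10 via ϵ: add p12.
No new states can be added; the closed set is {p1, p2, p4, p6, p9, p10, p12, p13}.

{p1, p2, p4, p6, p9, p10, p12, p13}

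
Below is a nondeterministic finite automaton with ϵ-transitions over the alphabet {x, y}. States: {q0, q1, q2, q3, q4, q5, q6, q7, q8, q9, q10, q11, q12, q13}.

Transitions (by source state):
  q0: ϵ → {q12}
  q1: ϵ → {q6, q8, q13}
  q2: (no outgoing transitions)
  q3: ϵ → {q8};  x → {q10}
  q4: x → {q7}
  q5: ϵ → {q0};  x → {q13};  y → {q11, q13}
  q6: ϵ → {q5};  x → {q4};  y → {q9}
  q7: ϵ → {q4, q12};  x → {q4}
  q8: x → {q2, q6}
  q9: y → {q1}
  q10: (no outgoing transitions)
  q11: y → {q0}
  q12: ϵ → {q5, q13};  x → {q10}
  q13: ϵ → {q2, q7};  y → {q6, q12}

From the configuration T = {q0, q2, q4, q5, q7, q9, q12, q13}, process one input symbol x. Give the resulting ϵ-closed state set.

q4 on x → {q7}.
q5 on x → {q13}.
q7 on x → {q4}.
q12 on x → {q10}.
No x-transition from q0, q2, q9, q13.
Union after reading x: {q4, q7, q10, q13}.
Now take the ϵ-closure:
From q7 via ϵ: add q12.
From q13 via ϵ: add q2.
From q12 via ϵ: add q5.
From q5 via ϵ: add q0.
No new states can be added; the closed set is {q0, q2, q4, q5, q7, q10, q12, q13}.

{q0, q2, q4, q5, q7, q10, q12, q13}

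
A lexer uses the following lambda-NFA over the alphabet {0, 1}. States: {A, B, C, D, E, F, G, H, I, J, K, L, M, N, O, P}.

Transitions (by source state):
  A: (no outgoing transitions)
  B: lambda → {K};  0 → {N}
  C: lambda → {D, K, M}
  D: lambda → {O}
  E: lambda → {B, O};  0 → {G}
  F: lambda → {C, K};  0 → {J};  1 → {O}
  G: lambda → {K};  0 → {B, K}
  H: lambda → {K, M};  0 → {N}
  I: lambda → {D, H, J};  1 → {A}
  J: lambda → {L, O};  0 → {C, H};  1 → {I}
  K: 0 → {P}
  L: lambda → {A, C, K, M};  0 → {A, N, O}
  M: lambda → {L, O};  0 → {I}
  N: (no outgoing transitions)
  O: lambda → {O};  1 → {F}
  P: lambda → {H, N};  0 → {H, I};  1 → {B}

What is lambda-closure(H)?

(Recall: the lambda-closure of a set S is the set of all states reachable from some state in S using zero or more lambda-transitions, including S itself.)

Start with {H}.
From H via lambda: add K, M.
From M via lambda: add L, O.
From L via lambda: add A, C.
From C via lambda: add D.
No new states can be added; the closed set is {A, C, D, H, K, L, M, O}.

{A, C, D, H, K, L, M, O}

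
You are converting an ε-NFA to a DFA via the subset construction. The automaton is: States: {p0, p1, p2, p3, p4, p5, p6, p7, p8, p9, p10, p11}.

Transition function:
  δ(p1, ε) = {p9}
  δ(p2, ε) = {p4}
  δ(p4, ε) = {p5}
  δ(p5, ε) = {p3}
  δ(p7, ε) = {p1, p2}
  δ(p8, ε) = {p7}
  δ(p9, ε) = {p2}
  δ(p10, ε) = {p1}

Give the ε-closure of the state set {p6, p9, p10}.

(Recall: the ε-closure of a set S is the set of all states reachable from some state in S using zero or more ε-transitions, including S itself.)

Start with {p6, p9, p10}.
From p9 via ε: add p2.
From p10 via ε: add p1.
From p2 via ε: add p4.
From p4 via ε: add p5.
From p5 via ε: add p3.
No new states can be added; the closed set is {p1, p2, p3, p4, p5, p6, p9, p10}.

{p1, p2, p3, p4, p5, p6, p9, p10}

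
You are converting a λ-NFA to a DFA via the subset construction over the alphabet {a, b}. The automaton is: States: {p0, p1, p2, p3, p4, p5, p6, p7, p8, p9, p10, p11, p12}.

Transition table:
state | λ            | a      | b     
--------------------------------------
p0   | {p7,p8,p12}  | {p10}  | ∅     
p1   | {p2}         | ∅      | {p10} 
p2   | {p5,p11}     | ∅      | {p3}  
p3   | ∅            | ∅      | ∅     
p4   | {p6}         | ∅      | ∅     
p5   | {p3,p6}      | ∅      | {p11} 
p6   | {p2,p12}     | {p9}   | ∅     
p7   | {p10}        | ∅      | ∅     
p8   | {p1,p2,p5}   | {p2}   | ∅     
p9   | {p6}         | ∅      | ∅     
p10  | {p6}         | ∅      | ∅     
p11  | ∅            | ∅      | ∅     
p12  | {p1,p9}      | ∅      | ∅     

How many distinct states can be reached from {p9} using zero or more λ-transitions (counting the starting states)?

Start with {p9}.
From p9 via λ: add p6.
From p6 via λ: add p2, p12.
From p2 via λ: add p5, p11.
From p12 via λ: add p1.
From p5 via λ: add p3.
λ-closure = {p1, p2, p3, p5, p6, p9, p11, p12}, which has 8 states.

8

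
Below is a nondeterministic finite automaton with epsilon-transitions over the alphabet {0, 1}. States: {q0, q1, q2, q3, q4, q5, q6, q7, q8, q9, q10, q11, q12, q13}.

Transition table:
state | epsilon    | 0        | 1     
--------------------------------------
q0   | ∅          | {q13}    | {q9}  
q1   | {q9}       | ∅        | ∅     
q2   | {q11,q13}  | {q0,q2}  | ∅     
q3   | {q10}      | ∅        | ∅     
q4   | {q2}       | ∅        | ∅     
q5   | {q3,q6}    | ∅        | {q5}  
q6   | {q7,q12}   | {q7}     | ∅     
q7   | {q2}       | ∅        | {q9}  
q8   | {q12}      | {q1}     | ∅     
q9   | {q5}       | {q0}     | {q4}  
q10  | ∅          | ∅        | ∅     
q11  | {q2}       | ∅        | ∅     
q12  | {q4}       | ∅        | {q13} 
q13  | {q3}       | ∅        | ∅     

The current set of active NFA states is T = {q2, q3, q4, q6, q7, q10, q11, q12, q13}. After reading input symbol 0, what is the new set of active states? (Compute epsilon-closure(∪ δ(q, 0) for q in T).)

{q0, q2, q3, q7, q10, q11, q13}

q2 on 0 → {q0, q2}.
q6 on 0 → {q7}.
No 0-transition from q3, q4, q7, q10, q11, q12, q13.
Union after reading 0: {q0, q2, q7}.
Now take the epsilon-closure:
From q2 via epsilon: add q11, q13.
From q13 via epsilon: add q3.
From q3 via epsilon: add q10.
No new states can be added; the closed set is {q0, q2, q3, q7, q10, q11, q13}.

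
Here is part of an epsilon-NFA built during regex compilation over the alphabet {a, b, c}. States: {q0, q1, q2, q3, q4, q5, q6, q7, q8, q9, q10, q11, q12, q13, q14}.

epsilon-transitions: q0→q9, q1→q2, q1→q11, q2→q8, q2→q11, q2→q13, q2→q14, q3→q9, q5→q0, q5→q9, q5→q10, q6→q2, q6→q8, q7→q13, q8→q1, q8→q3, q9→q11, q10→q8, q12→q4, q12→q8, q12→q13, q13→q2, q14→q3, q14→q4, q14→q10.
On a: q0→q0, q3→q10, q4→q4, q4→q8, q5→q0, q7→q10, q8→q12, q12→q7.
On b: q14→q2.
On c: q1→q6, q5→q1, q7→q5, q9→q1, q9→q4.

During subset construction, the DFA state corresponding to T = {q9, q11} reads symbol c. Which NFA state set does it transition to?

{q1, q2, q3, q4, q8, q9, q10, q11, q13, q14}

q9 on c → {q1, q4}.
No c-transition from q11.
Union after reading c: {q1, q4}.
Now take the epsilon-closure:
From q1 via epsilon: add q2, q11.
From q2 via epsilon: add q8, q13, q14.
From q8 via epsilon: add q3.
From q14 via epsilon: add q10.
From q3 via epsilon: add q9.
No new states can be added; the closed set is {q1, q2, q3, q4, q8, q9, q10, q11, q13, q14}.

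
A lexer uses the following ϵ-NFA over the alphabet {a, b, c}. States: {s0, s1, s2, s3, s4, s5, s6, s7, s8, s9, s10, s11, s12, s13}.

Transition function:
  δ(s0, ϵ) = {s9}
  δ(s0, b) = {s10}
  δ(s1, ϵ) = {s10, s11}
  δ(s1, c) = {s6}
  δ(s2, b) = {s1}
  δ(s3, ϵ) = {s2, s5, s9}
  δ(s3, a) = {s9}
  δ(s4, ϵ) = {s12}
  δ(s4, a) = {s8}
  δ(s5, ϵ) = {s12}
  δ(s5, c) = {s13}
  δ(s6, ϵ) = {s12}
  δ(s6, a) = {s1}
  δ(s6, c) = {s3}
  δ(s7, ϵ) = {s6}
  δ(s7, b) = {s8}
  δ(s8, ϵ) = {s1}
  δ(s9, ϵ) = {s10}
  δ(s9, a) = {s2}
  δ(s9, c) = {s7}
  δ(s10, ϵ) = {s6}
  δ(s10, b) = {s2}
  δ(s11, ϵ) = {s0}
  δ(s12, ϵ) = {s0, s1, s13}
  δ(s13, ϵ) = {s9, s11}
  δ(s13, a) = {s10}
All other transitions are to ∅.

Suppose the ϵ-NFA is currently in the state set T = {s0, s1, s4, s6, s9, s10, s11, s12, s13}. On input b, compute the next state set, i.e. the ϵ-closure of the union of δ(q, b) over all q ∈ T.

{s0, s1, s2, s6, s9, s10, s11, s12, s13}

s0 on b → {s10}.
s10 on b → {s2}.
No b-transition from s1, s4, s6, s9, s11, s12, s13.
Union after reading b: {s2, s10}.
Now take the ϵ-closure:
From s10 via ϵ: add s6.
From s6 via ϵ: add s12.
From s12 via ϵ: add s0, s1, s13.
From s0 via ϵ: add s9.
From s1 via ϵ: add s11.
No new states can be added; the closed set is {s0, s1, s2, s6, s9, s10, s11, s12, s13}.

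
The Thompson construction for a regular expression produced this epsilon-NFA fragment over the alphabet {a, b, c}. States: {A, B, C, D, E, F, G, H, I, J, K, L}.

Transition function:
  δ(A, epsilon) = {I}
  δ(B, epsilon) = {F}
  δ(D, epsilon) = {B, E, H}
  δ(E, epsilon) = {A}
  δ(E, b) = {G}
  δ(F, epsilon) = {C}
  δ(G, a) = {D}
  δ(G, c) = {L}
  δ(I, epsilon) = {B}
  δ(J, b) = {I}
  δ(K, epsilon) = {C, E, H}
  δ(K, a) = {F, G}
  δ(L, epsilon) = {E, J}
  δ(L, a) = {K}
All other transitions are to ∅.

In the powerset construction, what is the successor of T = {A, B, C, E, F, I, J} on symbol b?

E on b → {G}.
J on b → {I}.
No b-transition from A, B, C, F, I.
Union after reading b: {G, I}.
Now take the epsilon-closure:
From I via epsilon: add B.
From B via epsilon: add F.
From F via epsilon: add C.
No new states can be added; the closed set is {B, C, F, G, I}.

{B, C, F, G, I}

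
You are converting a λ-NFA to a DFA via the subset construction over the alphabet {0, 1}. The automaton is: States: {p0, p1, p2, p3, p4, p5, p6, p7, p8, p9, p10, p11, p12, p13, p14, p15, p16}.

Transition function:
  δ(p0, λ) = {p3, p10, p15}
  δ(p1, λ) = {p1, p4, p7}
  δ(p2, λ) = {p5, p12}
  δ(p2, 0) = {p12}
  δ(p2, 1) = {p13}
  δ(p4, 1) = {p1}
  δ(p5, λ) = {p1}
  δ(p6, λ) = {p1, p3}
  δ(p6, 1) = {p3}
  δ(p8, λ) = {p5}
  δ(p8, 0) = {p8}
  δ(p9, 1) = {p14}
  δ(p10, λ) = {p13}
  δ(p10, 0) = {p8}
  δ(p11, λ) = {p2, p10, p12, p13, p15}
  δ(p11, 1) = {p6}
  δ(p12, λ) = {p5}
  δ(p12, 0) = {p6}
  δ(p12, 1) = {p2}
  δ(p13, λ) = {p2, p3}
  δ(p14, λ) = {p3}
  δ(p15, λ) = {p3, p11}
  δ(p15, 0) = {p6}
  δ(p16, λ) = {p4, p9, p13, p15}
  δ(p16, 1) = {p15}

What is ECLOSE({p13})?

{p1, p2, p3, p4, p5, p7, p12, p13}

Start with {p13}.
From p13 via λ: add p2, p3.
From p2 via λ: add p5, p12.
From p5 via λ: add p1.
From p1 via λ: add p4, p7.
No new states can be added; the closed set is {p1, p2, p3, p4, p5, p7, p12, p13}.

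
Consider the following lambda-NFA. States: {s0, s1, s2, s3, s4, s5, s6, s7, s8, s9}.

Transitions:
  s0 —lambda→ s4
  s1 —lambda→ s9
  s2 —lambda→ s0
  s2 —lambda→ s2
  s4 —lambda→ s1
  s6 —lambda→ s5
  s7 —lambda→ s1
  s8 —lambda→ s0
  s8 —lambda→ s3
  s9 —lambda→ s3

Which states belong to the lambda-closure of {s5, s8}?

{s0, s1, s3, s4, s5, s8, s9}

Start with {s5, s8}.
From s8 via lambda: add s0, s3.
From s0 via lambda: add s4.
From s4 via lambda: add s1.
From s1 via lambda: add s9.
No new states can be added; the closed set is {s0, s1, s3, s4, s5, s8, s9}.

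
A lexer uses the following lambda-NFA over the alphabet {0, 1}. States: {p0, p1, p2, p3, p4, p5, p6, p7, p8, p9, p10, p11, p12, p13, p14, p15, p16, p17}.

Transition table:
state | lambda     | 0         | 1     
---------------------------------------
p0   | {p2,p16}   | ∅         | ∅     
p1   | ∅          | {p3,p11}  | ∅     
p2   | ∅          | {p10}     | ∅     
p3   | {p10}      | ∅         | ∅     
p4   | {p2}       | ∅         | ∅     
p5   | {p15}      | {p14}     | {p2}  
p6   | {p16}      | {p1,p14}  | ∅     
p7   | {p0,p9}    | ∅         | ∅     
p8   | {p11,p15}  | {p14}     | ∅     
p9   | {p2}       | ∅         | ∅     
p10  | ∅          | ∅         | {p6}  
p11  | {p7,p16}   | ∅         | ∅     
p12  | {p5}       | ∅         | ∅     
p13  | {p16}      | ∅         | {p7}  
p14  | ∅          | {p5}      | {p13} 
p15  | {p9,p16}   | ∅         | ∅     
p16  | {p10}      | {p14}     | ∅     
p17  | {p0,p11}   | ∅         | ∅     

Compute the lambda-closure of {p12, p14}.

Start with {p12, p14}.
From p12 via lambda: add p5.
From p5 via lambda: add p15.
From p15 via lambda: add p9, p16.
From p9 via lambda: add p2.
From p16 via lambda: add p10.
No new states can be added; the closed set is {p2, p5, p9, p10, p12, p14, p15, p16}.

{p2, p5, p9, p10, p12, p14, p15, p16}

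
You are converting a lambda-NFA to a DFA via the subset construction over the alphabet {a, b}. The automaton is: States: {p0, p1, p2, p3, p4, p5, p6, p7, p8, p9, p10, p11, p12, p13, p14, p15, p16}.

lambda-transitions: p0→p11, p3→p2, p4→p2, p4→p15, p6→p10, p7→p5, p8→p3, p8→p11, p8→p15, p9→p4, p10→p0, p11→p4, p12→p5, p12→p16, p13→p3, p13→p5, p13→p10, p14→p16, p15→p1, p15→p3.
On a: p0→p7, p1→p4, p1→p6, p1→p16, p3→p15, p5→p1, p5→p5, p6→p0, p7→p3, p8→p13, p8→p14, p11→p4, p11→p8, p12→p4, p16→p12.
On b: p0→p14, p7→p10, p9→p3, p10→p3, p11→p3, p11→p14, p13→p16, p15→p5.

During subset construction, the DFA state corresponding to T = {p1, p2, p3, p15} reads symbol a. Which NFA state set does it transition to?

{p0, p1, p2, p3, p4, p6, p10, p11, p15, p16}

p1 on a → {p4, p6, p16}.
p3 on a → {p15}.
No a-transition from p2, p15.
Union after reading a: {p4, p6, p15, p16}.
Now take the lambda-closure:
From p4 via lambda: add p2.
From p6 via lambda: add p10.
From p15 via lambda: add p1, p3.
From p10 via lambda: add p0.
From p0 via lambda: add p11.
No new states can be added; the closed set is {p0, p1, p2, p3, p4, p6, p10, p11, p15, p16}.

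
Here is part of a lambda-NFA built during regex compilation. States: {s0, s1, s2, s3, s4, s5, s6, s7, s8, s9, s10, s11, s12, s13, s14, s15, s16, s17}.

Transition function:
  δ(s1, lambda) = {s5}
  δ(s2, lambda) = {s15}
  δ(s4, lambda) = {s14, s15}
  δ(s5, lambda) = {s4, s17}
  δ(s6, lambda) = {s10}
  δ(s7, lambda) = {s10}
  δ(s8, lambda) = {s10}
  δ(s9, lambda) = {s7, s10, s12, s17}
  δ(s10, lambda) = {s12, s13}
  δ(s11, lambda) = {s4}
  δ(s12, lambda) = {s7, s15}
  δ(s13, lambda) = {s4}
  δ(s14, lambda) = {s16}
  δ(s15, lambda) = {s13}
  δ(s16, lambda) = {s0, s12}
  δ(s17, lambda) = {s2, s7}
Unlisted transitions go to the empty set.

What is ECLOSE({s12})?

{s0, s4, s7, s10, s12, s13, s14, s15, s16}

Start with {s12}.
From s12 via lambda: add s7, s15.
From s7 via lambda: add s10.
From s15 via lambda: add s13.
From s13 via lambda: add s4.
From s4 via lambda: add s14.
From s14 via lambda: add s16.
From s16 via lambda: add s0.
No new states can be added; the closed set is {s0, s4, s7, s10, s12, s13, s14, s15, s16}.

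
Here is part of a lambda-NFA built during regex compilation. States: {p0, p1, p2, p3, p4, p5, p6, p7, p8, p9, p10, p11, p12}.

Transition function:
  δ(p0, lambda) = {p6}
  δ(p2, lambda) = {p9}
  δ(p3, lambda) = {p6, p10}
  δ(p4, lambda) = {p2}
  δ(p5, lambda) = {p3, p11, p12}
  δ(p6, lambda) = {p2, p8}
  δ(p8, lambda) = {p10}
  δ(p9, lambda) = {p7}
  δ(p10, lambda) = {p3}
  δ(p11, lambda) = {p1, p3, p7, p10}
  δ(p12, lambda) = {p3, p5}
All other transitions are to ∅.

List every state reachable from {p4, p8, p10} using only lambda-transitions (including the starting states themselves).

Start with {p4, p8, p10}.
From p4 via lambda: add p2.
From p10 via lambda: add p3.
From p2 via lambda: add p9.
From p3 via lambda: add p6.
From p9 via lambda: add p7.
No new states can be added; the closed set is {p2, p3, p4, p6, p7, p8, p9, p10}.

{p2, p3, p4, p6, p7, p8, p9, p10}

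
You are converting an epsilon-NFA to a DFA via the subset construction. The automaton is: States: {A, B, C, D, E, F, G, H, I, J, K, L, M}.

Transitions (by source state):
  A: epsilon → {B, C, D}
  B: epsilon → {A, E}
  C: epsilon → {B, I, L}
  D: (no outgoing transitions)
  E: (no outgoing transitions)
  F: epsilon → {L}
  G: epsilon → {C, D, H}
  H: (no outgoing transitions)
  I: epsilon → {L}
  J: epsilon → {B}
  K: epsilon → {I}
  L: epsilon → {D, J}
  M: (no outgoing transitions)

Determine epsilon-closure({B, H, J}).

Start with {B, H, J}.
From B via epsilon: add A, E.
From A via epsilon: add C, D.
From C via epsilon: add I, L.
No new states can be added; the closed set is {A, B, C, D, E, H, I, J, L}.

{A, B, C, D, E, H, I, J, L}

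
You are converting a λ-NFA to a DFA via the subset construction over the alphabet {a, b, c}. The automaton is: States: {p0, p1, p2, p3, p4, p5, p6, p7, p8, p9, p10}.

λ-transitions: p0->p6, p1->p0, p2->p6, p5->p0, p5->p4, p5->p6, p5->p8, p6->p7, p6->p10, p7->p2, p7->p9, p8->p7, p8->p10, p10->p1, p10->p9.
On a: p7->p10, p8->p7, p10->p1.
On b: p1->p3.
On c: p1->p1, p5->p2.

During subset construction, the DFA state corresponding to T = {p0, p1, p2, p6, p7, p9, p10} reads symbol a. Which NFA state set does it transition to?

{p0, p1, p2, p6, p7, p9, p10}

p7 on a → {p10}.
p10 on a → {p1}.
No a-transition from p0, p1, p2, p6, p9.
Union after reading a: {p1, p10}.
Now take the λ-closure:
From p1 via λ: add p0.
From p10 via λ: add p9.
From p0 via λ: add p6.
From p6 via λ: add p7.
From p7 via λ: add p2.
No new states can be added; the closed set is {p0, p1, p2, p6, p7, p9, p10}.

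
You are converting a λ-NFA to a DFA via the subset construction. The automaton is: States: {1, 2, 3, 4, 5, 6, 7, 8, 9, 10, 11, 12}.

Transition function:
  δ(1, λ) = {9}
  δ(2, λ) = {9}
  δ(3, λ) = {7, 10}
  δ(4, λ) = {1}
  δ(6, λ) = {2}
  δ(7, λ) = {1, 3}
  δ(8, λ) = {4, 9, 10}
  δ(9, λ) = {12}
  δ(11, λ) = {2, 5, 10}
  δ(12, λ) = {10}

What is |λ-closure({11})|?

6

Start with {11}.
From 11 via λ: add 2, 5, 10.
From 2 via λ: add 9.
From 9 via λ: add 12.
λ-closure = {2, 5, 9, 10, 11, 12}, which has 6 states.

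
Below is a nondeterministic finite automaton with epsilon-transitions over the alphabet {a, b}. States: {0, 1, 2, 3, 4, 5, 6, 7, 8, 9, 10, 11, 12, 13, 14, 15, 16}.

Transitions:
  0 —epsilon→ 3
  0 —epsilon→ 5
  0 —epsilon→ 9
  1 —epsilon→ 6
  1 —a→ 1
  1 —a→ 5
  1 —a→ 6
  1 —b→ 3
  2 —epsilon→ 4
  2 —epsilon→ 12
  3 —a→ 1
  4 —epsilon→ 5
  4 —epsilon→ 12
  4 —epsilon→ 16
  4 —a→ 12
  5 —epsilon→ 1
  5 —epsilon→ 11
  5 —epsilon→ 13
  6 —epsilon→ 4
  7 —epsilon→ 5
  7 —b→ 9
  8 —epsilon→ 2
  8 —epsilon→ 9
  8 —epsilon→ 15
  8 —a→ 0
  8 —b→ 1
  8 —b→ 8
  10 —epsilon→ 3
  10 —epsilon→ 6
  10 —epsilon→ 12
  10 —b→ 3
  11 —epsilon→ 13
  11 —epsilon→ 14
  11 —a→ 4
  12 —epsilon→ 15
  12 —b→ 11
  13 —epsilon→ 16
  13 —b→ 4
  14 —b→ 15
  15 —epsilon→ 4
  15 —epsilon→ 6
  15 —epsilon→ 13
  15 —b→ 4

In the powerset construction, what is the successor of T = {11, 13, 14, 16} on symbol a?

{1, 4, 5, 6, 11, 12, 13, 14, 15, 16}

11 on a → {4}.
No a-transition from 13, 14, 16.
Union after reading a: {4}.
Now take the epsilon-closure:
From 4 via epsilon: add 5, 12, 16.
From 5 via epsilon: add 1, 11, 13.
From 12 via epsilon: add 15.
From 1 via epsilon: add 6.
From 11 via epsilon: add 14.
No new states can be added; the closed set is {1, 4, 5, 6, 11, 12, 13, 14, 15, 16}.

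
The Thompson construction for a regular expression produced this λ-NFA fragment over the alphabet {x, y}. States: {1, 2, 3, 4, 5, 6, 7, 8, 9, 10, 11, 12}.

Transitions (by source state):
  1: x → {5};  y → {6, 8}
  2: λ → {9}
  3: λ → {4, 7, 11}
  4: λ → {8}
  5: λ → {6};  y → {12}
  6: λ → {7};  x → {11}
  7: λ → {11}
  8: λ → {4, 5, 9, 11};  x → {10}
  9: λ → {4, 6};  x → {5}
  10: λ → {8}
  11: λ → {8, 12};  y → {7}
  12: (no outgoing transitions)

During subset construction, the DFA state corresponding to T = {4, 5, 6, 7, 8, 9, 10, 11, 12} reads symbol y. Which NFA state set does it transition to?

{4, 5, 6, 7, 8, 9, 11, 12}

5 on y → {12}.
11 on y → {7}.
No y-transition from 4, 6, 7, 8, 9, 10, 12.
Union after reading y: {7, 12}.
Now take the λ-closure:
From 7 via λ: add 11.
From 11 via λ: add 8.
From 8 via λ: add 4, 5, 9.
From 5 via λ: add 6.
No new states can be added; the closed set is {4, 5, 6, 7, 8, 9, 11, 12}.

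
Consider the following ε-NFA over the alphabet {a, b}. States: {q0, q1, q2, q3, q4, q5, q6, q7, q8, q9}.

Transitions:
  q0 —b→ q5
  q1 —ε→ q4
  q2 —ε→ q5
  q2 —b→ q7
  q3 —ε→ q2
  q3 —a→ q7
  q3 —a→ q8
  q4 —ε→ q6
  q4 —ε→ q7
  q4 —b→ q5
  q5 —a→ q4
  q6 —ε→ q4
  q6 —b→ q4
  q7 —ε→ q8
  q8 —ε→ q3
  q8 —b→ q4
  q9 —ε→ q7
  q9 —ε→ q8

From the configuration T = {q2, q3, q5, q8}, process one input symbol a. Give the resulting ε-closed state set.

{q2, q3, q4, q5, q6, q7, q8}

q3 on a → {q7, q8}.
q5 on a → {q4}.
No a-transition from q2, q8.
Union after reading a: {q4, q7, q8}.
Now take the ε-closure:
From q4 via ε: add q6.
From q8 via ε: add q3.
From q3 via ε: add q2.
From q2 via ε: add q5.
No new states can be added; the closed set is {q2, q3, q4, q5, q6, q7, q8}.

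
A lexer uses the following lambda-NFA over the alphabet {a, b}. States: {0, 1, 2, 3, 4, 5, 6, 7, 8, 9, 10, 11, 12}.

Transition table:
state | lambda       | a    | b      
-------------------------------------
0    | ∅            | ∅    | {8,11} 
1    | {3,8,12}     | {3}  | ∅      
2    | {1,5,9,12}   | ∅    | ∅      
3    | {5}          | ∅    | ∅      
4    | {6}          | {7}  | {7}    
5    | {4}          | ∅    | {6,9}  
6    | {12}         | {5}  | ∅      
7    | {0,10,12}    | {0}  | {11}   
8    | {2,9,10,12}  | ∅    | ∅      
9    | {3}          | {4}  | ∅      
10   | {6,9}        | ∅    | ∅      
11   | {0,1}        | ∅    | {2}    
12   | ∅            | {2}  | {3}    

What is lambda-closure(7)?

{0, 3, 4, 5, 6, 7, 9, 10, 12}

Start with {7}.
From 7 via lambda: add 0, 10, 12.
From 10 via lambda: add 6, 9.
From 9 via lambda: add 3.
From 3 via lambda: add 5.
From 5 via lambda: add 4.
No new states can be added; the closed set is {0, 3, 4, 5, 6, 7, 9, 10, 12}.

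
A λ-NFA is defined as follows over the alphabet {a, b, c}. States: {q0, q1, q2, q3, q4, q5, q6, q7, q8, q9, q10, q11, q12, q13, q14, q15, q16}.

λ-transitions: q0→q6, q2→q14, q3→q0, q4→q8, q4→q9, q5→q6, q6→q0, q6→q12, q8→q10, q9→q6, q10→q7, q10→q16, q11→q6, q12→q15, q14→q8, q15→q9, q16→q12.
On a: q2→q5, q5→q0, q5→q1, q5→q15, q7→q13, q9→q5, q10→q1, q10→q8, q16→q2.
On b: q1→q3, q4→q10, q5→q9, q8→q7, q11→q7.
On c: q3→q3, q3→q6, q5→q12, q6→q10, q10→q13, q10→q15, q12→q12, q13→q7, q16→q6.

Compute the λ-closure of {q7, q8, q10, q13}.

{q0, q6, q7, q8, q9, q10, q12, q13, q15, q16}

Start with {q7, q8, q10, q13}.
From q10 via λ: add q16.
From q16 via λ: add q12.
From q12 via λ: add q15.
From q15 via λ: add q9.
From q9 via λ: add q6.
From q6 via λ: add q0.
No new states can be added; the closed set is {q0, q6, q7, q8, q9, q10, q12, q13, q15, q16}.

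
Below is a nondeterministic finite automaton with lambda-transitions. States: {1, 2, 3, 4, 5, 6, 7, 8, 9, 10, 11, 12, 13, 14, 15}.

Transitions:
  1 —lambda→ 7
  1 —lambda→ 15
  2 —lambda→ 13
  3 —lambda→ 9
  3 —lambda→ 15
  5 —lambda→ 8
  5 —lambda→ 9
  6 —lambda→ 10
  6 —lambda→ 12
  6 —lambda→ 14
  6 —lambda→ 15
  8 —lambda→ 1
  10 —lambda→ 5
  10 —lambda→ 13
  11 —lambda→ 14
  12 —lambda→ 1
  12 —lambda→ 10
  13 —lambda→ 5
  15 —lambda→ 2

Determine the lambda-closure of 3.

Start with {3}.
From 3 via lambda: add 9, 15.
From 15 via lambda: add 2.
From 2 via lambda: add 13.
From 13 via lambda: add 5.
From 5 via lambda: add 8.
From 8 via lambda: add 1.
From 1 via lambda: add 7.
No new states can be added; the closed set is {1, 2, 3, 5, 7, 8, 9, 13, 15}.

{1, 2, 3, 5, 7, 8, 9, 13, 15}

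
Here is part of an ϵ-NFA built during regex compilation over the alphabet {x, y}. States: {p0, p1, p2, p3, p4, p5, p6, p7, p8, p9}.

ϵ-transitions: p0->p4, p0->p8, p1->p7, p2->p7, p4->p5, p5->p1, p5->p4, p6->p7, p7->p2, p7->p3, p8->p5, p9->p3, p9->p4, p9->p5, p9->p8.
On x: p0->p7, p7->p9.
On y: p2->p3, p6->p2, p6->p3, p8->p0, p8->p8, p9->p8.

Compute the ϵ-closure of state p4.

{p1, p2, p3, p4, p5, p7}

Start with {p4}.
From p4 via ϵ: add p5.
From p5 via ϵ: add p1.
From p1 via ϵ: add p7.
From p7 via ϵ: add p2, p3.
No new states can be added; the closed set is {p1, p2, p3, p4, p5, p7}.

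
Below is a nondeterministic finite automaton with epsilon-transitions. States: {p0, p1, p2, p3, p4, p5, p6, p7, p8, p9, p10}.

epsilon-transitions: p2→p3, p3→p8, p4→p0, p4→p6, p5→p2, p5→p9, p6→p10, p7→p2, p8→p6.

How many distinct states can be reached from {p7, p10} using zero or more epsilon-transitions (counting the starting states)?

6

Start with {p7, p10}.
From p7 via epsilon: add p2.
From p2 via epsilon: add p3.
From p3 via epsilon: add p8.
From p8 via epsilon: add p6.
epsilon-closure = {p2, p3, p6, p7, p8, p10}, which has 6 states.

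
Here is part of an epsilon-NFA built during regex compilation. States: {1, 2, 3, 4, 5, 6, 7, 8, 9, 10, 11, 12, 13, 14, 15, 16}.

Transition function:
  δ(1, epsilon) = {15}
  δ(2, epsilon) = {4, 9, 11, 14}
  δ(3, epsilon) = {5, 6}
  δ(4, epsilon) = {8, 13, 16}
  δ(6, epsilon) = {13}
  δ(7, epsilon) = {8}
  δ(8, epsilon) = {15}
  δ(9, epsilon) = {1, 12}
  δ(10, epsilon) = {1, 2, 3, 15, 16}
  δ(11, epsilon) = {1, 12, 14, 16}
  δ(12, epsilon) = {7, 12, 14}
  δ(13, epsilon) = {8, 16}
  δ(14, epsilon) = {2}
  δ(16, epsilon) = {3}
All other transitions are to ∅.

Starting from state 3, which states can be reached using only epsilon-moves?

Start with {3}.
From 3 via epsilon: add 5, 6.
From 6 via epsilon: add 13.
From 13 via epsilon: add 8, 16.
From 8 via epsilon: add 15.
No new states can be added; the closed set is {3, 5, 6, 8, 13, 15, 16}.

{3, 5, 6, 8, 13, 15, 16}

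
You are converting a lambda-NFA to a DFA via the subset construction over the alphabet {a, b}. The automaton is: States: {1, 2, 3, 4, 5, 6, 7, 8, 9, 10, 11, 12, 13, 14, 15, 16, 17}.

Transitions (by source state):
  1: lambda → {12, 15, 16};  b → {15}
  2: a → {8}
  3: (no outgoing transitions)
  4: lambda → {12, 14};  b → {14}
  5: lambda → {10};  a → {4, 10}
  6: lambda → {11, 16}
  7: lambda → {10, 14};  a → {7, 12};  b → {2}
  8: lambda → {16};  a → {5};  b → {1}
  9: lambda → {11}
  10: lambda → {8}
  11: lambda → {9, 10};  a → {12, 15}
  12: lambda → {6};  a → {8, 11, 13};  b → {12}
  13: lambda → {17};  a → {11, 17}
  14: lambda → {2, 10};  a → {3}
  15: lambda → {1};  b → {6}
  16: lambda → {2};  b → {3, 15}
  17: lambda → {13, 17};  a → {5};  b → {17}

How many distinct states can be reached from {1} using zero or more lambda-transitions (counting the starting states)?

10

Start with {1}.
From 1 via lambda: add 12, 15, 16.
From 12 via lambda: add 6.
From 16 via lambda: add 2.
From 6 via lambda: add 11.
From 11 via lambda: add 9, 10.
From 10 via lambda: add 8.
lambda-closure = {1, 2, 6, 8, 9, 10, 11, 12, 15, 16}, which has 10 states.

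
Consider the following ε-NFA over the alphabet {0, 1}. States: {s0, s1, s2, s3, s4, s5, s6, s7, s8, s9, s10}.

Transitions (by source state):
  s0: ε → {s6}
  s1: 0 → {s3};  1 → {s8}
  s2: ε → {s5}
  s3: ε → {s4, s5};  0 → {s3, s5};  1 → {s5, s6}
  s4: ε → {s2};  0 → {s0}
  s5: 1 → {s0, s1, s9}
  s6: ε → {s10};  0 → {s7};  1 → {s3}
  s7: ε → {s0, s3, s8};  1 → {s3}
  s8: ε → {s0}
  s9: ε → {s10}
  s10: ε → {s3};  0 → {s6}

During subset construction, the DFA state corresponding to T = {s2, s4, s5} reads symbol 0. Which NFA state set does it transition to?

{s0, s2, s3, s4, s5, s6, s10}

s4 on 0 → {s0}.
No 0-transition from s2, s5.
Union after reading 0: {s0}.
Now take the ε-closure:
From s0 via ε: add s6.
From s6 via ε: add s10.
From s10 via ε: add s3.
From s3 via ε: add s4, s5.
From s4 via ε: add s2.
No new states can be added; the closed set is {s0, s2, s3, s4, s5, s6, s10}.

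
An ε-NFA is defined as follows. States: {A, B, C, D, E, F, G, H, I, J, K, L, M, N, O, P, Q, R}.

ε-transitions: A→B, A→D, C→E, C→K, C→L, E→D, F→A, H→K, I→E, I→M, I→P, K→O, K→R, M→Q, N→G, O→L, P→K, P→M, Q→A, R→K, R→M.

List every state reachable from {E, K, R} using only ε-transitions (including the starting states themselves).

{A, B, D, E, K, L, M, O, Q, R}

Start with {E, K, R}.
From E via ε: add D.
From K via ε: add O.
From R via ε: add M.
From M via ε: add Q.
From O via ε: add L.
From Q via ε: add A.
From A via ε: add B.
No new states can be added; the closed set is {A, B, D, E, K, L, M, O, Q, R}.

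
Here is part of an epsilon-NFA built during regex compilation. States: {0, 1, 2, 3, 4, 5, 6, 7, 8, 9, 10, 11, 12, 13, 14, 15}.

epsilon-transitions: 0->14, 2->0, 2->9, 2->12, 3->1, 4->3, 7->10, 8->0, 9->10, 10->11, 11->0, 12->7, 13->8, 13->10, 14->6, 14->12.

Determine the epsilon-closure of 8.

Start with {8}.
From 8 via epsilon: add 0.
From 0 via epsilon: add 14.
From 14 via epsilon: add 6, 12.
From 12 via epsilon: add 7.
From 7 via epsilon: add 10.
From 10 via epsilon: add 11.
No new states can be added; the closed set is {0, 6, 7, 8, 10, 11, 12, 14}.

{0, 6, 7, 8, 10, 11, 12, 14}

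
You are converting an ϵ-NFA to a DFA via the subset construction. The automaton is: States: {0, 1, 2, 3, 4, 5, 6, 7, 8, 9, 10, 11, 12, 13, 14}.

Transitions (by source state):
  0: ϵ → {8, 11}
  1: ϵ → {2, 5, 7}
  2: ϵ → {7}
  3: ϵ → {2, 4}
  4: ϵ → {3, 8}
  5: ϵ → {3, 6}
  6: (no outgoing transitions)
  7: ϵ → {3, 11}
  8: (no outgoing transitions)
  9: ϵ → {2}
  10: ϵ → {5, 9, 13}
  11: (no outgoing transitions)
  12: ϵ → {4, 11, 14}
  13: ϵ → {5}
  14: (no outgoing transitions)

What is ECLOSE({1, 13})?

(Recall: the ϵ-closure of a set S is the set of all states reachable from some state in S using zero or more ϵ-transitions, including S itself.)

{1, 2, 3, 4, 5, 6, 7, 8, 11, 13}

Start with {1, 13}.
From 1 via ϵ: add 2, 5, 7.
From 5 via ϵ: add 3, 6.
From 7 via ϵ: add 11.
From 3 via ϵ: add 4.
From 4 via ϵ: add 8.
No new states can be added; the closed set is {1, 2, 3, 4, 5, 6, 7, 8, 11, 13}.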